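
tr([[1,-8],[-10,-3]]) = diagonal: 1 + (-3)
= -2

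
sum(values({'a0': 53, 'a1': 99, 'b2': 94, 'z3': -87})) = 159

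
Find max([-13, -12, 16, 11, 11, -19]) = 16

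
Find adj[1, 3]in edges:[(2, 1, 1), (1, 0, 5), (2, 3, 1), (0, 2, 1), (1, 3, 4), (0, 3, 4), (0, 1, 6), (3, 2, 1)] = 4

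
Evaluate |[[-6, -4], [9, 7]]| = (-6)*(7) - (-4)*(9)
= -6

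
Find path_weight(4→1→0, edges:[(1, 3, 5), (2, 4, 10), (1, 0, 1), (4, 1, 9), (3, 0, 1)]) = 10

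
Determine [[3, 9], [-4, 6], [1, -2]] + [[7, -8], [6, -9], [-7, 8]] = [[10, 1], [2, -3], [-6, 6]]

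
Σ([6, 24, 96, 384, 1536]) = 2046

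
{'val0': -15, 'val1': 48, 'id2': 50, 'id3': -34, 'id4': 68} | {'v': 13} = {'val0': -15, 'val1': 48, 'id2': 50, 'id3': -34, 'id4': 68, 'v': 13}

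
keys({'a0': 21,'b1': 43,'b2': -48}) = ['a0', 'b1', 'b2']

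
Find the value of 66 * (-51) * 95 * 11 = -3517470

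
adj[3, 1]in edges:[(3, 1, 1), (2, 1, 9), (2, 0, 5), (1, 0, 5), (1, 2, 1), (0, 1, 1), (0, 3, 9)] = 1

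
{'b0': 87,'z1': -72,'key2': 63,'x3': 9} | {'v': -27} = {'b0': 87, 'z1': -72, 'key2': 63, 'x3': 9, 'v': -27}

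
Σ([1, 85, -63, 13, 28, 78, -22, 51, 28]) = 199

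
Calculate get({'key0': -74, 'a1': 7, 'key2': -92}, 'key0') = -74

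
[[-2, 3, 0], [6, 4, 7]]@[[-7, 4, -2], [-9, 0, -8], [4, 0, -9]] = C[0][0] = (-2)*(-7) + (3)*(-9) + (0)*(4) = -13
C[0][1] = (-2)*(4) + (3)*(0) + (0)*(0) = -8
C[0][2] = (-2)*(-2) + (3)*(-8) + (0)*(-9) = -20
C[1][0] = (6)*(-7) + (4)*(-9) + (7)*(4) = -50
C[1][1] = (6)*(4) + (4)*(0) + (7)*(0) = 24
C[1][2] = (6)*(-2) + (4)*(-8) + (7)*(-9) = -107
= [[-13, -8, -20], [-50, 24, -107]]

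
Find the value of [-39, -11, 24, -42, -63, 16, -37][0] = -39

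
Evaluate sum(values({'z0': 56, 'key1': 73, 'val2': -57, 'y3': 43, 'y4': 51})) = 56 + 73 + (-57) + 43 + 51
= 166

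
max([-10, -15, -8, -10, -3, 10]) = 10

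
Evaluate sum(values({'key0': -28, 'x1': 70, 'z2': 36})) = (-28) + 70 + 36
= 78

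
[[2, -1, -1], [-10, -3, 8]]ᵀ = [[2, -10], [-1, -3], [-1, 8]]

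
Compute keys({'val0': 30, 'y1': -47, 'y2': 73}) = ['val0', 'y1', 'y2']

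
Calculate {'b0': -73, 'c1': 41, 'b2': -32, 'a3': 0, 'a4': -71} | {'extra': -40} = {'b0': -73, 'c1': 41, 'b2': -32, 'a3': 0, 'a4': -71, 'extra': -40}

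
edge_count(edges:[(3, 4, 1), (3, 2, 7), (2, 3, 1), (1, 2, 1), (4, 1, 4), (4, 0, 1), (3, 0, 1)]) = 7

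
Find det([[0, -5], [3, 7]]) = 15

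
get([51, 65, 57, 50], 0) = 51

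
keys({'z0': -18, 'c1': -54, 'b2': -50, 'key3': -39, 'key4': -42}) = ['z0', 'c1', 'b2', 'key3', 'key4']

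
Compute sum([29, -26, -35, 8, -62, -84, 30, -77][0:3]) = -32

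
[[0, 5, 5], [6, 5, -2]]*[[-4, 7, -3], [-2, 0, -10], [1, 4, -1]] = [[-5, 20, -55], [-36, 34, -66]]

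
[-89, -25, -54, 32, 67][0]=-89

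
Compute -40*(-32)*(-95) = -121600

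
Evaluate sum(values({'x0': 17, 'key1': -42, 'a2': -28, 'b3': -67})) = 17 + (-42) + (-28) + (-67)
= -120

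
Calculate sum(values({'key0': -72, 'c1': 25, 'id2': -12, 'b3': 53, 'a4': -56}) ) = (-72) + 25 + (-12) + 53 + (-56)
= -62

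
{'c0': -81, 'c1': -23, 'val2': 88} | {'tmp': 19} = {'c0': -81, 'c1': -23, 'val2': 88, 'tmp': 19}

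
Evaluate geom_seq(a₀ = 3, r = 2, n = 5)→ [3, 6, 12, 24, 48]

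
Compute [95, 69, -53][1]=69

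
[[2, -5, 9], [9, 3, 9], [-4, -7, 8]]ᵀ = [[2, 9, -4], [-5, 3, -7], [9, 9, 8]]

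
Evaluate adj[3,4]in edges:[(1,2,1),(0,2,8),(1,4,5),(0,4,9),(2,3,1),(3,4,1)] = 1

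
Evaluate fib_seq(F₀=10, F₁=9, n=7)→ [10, 9, 19, 28, 47, 75, 122]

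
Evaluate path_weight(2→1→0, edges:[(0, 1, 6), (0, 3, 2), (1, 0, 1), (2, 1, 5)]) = w(2→1)=5 + w(1→0)=1
= 6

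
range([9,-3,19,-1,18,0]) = 22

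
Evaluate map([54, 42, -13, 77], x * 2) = [108, 84, -26, 154]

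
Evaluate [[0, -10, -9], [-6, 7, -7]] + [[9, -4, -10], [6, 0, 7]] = [[9, -14, -19], [0, 7, 0]]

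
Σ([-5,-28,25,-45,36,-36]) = (-5) + (-28) + 25 + (-45) + 36 + (-36)
= -53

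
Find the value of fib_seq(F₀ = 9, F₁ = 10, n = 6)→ F_2 = F_1 + F_0 = 19
F_3 = F_2 + F_1 = 29
F_4 = F_3 + F_2 = 48
...
= [9, 10, 19, 29, 48, 77]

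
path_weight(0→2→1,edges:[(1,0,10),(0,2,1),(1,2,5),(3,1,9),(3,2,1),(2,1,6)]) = w(0→2)=1 + w(2→1)=6
= 7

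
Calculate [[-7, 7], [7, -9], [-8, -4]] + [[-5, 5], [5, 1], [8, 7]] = [[-12, 12], [12, -8], [0, 3]]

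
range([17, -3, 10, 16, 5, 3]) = 20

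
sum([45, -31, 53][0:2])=14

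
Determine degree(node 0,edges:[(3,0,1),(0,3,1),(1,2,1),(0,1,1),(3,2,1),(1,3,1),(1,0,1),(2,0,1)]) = 5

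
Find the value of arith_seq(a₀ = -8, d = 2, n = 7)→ [-8, -6, -4, -2, 0, 2, 4]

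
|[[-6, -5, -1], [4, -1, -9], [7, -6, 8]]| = 864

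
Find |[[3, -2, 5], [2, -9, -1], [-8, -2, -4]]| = -310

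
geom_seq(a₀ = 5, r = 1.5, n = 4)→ [5.0, 7.5, 11.25, 16.875]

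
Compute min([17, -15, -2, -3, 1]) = -15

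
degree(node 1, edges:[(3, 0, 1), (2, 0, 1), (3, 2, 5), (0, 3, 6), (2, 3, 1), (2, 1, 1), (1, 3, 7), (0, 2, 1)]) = incident: (2,1), (1,3)
= 2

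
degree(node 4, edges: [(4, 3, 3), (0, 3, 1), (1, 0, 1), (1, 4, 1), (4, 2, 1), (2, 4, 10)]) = incident: (4,3), (1,4), (4,2), (2,4)
= 4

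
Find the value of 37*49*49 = 88837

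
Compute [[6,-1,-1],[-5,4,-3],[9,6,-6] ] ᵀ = [[6, -5, 9], [-1, 4, 6], [-1, -3, -6]]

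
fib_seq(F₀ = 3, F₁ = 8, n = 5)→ [3, 8, 11, 19, 30]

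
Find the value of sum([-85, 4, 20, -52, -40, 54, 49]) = (-85) + 4 + 20 + (-52) + (-40) + 54 + 49
= -50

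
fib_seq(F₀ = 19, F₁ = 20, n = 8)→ F_2 = F_1 + F_0 = 39
F_3 = F_2 + F_1 = 59
F_4 = F_3 + F_2 = 98
...
= [19, 20, 39, 59, 98, 157, 255, 412]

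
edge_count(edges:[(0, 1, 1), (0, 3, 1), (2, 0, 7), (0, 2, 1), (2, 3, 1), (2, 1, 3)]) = 6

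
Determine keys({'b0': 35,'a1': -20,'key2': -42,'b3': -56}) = ['b0', 'a1', 'key2', 'b3']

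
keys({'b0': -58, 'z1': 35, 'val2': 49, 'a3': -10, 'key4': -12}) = ['b0', 'z1', 'val2', 'a3', 'key4']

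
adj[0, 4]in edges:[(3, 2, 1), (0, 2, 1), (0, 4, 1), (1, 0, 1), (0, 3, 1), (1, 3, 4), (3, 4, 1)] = 1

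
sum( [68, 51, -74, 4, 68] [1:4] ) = slice → [51, -74, 4]
51 + (-74) + 4
= -19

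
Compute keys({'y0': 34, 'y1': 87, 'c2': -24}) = ['y0', 'y1', 'c2']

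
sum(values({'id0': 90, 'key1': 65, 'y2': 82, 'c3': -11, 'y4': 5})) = 90 + 65 + 82 + (-11) + 5
= 231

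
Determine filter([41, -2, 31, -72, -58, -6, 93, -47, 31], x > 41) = [93]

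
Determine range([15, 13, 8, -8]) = 23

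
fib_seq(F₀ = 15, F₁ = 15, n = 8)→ [15, 15, 30, 45, 75, 120, 195, 315]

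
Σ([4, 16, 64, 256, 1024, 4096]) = 4 + 16 + 64 + 256 + 1024 + 4096
= 5460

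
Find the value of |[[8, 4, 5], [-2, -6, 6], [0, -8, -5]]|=664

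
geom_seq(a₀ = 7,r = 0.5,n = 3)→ a_0 = 7*0.5^0 = 7.0
a_1 = 7*0.5^1 = 3.5
a_2 = 7*0.5^2 = 1.75
= [7.0, 3.5, 1.75]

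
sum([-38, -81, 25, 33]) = (-38) + (-81) + 25 + 33
= -61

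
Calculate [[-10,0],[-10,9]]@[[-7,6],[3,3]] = C[0][0] = (-10)*(-7) + (0)*(3) = 70
C[0][1] = (-10)*(6) + (0)*(3) = -60
C[1][0] = (-10)*(-7) + (9)*(3) = 97
C[1][1] = (-10)*(6) + (9)*(3) = -33
= [[70, -60], [97, -33]]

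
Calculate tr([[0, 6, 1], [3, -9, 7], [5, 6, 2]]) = diagonal: 0 + (-9) + 2
= -7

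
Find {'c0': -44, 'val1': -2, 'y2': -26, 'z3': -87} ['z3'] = -87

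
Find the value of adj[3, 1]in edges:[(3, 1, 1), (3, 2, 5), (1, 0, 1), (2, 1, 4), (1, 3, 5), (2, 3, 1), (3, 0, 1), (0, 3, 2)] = 1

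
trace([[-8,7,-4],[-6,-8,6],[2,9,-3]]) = -19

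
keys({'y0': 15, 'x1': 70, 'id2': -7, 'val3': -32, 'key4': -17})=['y0', 'x1', 'id2', 'val3', 'key4']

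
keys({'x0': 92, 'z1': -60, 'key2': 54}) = ['x0', 'z1', 'key2']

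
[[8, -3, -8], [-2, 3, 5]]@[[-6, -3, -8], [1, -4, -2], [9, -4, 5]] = C[0][0] = (8)*(-6) + (-3)*(1) + (-8)*(9) = -123
C[0][1] = (8)*(-3) + (-3)*(-4) + (-8)*(-4) = 20
C[0][2] = (8)*(-8) + (-3)*(-2) + (-8)*(5) = -98
C[1][0] = (-2)*(-6) + (3)*(1) + (5)*(9) = 60
C[1][1] = (-2)*(-3) + (3)*(-4) + (5)*(-4) = -26
C[1][2] = (-2)*(-8) + (3)*(-2) + (5)*(5) = 35
= [[-123, 20, -98], [60, -26, 35]]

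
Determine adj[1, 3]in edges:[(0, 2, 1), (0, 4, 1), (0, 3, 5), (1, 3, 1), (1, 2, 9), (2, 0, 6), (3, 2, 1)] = 1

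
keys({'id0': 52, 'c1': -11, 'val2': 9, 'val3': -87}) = ['id0', 'c1', 'val2', 'val3']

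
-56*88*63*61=-18938304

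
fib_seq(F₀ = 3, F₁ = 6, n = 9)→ [3, 6, 9, 15, 24, 39, 63, 102, 165]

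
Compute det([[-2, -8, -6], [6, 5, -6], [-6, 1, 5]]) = (1)*(-2)*det([[5, -6], [1, 5]]) + (-1)*(-8)*det([[6, -6], [-6, 5]]) + (1)*(-6)*det([[6, 5], [-6, 1]])
= -62 + -48 + -216
= -326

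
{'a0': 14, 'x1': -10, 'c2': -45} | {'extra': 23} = {'a0': 14, 'x1': -10, 'c2': -45, 'extra': 23}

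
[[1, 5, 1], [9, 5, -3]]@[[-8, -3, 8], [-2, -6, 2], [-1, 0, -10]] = C[0][0] = (1)*(-8) + (5)*(-2) + (1)*(-1) = -19
C[0][1] = (1)*(-3) + (5)*(-6) + (1)*(0) = -33
C[0][2] = (1)*(8) + (5)*(2) + (1)*(-10) = 8
C[1][0] = (9)*(-8) + (5)*(-2) + (-3)*(-1) = -79
C[1][1] = (9)*(-3) + (5)*(-6) + (-3)*(0) = -57
C[1][2] = (9)*(8) + (5)*(2) + (-3)*(-10) = 112
= [[-19, -33, 8], [-79, -57, 112]]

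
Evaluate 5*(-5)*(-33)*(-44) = -36300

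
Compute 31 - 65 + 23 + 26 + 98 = 113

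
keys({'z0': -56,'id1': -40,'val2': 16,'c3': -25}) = ['z0', 'id1', 'val2', 'c3']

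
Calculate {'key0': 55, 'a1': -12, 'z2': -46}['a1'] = -12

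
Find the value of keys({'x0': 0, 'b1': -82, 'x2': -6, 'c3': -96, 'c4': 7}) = ['x0', 'b1', 'x2', 'c3', 'c4']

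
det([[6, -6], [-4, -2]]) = (6)*(-2) - (-6)*(-4)
= -36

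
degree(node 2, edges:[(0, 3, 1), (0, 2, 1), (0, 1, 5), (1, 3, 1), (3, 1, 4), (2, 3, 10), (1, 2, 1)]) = incident: (0,2), (2,3), (1,2)
= 3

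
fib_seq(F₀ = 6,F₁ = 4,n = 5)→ [6, 4, 10, 14, 24]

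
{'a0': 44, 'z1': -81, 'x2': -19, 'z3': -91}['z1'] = -81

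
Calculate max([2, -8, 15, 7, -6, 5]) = 15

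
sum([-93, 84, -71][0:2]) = -9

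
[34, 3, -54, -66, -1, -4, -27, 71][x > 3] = [34, 71]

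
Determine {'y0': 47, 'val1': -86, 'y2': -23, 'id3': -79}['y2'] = -23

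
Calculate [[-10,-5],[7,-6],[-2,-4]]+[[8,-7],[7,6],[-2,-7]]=[[-2, -12], [14, 0], [-4, -11]]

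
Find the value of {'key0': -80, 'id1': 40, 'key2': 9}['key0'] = -80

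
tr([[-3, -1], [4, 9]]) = diagonal: (-3) + 9
= 6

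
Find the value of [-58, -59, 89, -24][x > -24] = [89]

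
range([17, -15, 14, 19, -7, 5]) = 34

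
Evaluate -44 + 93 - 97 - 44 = -92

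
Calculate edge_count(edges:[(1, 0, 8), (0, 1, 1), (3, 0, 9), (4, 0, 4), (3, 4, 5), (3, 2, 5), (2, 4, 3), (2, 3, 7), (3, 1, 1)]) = 9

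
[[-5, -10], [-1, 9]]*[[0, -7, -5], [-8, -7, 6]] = C[0][0] = (-5)*(0) + (-10)*(-8) = 80
C[0][1] = (-5)*(-7) + (-10)*(-7) = 105
C[0][2] = (-5)*(-5) + (-10)*(6) = -35
C[1][0] = (-1)*(0) + (9)*(-8) = -72
C[1][1] = (-1)*(-7) + (9)*(-7) = -56
C[1][2] = (-1)*(-5) + (9)*(6) = 59
= [[80, 105, -35], [-72, -56, 59]]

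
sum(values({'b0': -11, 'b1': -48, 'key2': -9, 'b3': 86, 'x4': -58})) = (-11) + (-48) + (-9) + 86 + (-58)
= -40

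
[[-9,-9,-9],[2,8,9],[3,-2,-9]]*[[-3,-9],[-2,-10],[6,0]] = [[-9, 171], [32, -98], [-59, -7]]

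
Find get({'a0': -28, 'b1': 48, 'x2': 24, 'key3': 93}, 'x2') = 24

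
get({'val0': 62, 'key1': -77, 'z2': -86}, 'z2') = -86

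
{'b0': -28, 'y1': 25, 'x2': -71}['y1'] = 25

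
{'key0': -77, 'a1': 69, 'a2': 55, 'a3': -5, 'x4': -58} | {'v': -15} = {'key0': -77, 'a1': 69, 'a2': 55, 'a3': -5, 'x4': -58, 'v': -15}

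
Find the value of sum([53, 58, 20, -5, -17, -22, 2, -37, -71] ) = -19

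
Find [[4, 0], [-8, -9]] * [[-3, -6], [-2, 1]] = C[0][0] = (4)*(-3) + (0)*(-2) = -12
C[0][1] = (4)*(-6) + (0)*(1) = -24
C[1][0] = (-8)*(-3) + (-9)*(-2) = 42
C[1][1] = (-8)*(-6) + (-9)*(1) = 39
= [[-12, -24], [42, 39]]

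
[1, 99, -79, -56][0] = 1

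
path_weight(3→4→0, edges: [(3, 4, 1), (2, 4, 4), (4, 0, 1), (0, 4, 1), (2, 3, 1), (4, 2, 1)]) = 2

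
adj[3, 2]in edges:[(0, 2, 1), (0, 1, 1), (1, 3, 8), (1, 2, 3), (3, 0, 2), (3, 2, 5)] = 5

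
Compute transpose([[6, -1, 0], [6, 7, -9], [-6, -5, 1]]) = [[6, 6, -6], [-1, 7, -5], [0, -9, 1]]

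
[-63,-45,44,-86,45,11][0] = -63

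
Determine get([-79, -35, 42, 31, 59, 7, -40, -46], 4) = 59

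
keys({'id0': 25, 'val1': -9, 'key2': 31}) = ['id0', 'val1', 'key2']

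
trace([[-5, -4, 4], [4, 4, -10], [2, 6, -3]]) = diagonal: (-5) + 4 + (-3)
= -4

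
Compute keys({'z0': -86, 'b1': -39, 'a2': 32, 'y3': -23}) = ['z0', 'b1', 'a2', 'y3']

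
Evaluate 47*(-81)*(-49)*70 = 13058010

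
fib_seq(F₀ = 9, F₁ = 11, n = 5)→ F_2 = F_1 + F_0 = 20
F_3 = F_2 + F_1 = 31
F_4 = F_3 + F_2 = 51
= [9, 11, 20, 31, 51]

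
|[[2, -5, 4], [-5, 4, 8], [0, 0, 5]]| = -85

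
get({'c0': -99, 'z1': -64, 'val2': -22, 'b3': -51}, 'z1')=-64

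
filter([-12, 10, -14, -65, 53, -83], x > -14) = keep x where x > -14: -12✓, 10✓, -14✗, -65✗, 53✓, -83✗
= [-12, 10, 53]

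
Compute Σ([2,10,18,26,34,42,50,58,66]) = 306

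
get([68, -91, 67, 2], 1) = -91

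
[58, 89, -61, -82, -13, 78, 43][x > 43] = [58, 89, 78]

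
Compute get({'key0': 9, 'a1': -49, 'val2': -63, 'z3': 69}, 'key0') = 9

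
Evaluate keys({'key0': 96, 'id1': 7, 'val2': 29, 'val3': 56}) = ['key0', 'id1', 'val2', 'val3']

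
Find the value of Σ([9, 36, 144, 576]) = 9 + 36 + 144 + 576
= 765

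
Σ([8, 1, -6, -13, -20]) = -30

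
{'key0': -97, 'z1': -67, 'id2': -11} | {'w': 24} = {'key0': -97, 'z1': -67, 'id2': -11, 'w': 24}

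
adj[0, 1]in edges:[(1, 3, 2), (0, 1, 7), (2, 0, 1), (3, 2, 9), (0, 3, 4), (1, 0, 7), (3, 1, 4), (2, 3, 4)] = 7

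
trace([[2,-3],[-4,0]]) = 2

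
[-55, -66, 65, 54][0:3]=[-55, -66, 65]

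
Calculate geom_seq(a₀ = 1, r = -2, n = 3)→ [1, -2, 4]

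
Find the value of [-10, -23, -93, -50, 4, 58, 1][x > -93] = [-10, -23, -50, 4, 58, 1]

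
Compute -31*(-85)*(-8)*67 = -1412360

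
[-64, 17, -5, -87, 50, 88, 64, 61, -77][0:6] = [-64, 17, -5, -87, 50, 88]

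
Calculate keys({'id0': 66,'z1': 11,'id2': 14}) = ['id0', 'z1', 'id2']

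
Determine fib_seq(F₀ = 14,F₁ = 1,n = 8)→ [14, 1, 15, 16, 31, 47, 78, 125]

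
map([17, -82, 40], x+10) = 17+10=27, -82+10=-72, 40+10=50
= [27, -72, 50]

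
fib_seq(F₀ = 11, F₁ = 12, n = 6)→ [11, 12, 23, 35, 58, 93]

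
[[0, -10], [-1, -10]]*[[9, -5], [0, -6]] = C[0][0] = (0)*(9) + (-10)*(0) = 0
C[0][1] = (0)*(-5) + (-10)*(-6) = 60
C[1][0] = (-1)*(9) + (-10)*(0) = -9
C[1][1] = (-1)*(-5) + (-10)*(-6) = 65
= [[0, 60], [-9, 65]]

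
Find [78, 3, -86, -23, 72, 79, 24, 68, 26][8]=26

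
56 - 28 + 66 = 94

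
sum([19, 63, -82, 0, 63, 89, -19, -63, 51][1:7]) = slice → [63, -82, 0, 63, 89, -19]
63 + (-82) + 0 + 63 + 89 + (-19)
= 114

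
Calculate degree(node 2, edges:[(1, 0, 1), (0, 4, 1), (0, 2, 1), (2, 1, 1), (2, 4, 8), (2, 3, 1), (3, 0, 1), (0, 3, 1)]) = incident: (0,2), (2,1), (2,4), (2,3)
= 4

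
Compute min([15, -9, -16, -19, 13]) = -19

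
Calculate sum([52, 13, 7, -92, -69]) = 52 + 13 + 7 + (-92) + (-69)
= -89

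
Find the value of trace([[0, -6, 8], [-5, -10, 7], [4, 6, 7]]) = -3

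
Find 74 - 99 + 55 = 30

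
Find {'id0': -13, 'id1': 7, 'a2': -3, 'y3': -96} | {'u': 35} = {'id0': -13, 'id1': 7, 'a2': -3, 'y3': -96, 'u': 35}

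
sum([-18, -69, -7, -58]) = -152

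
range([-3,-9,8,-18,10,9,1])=28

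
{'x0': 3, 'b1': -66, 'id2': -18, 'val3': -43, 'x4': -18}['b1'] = -66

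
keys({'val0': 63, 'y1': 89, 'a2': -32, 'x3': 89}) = ['val0', 'y1', 'a2', 'x3']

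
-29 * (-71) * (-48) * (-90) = 8894880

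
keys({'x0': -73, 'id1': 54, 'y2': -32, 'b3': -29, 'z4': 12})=['x0', 'id1', 'y2', 'b3', 'z4']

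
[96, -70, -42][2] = -42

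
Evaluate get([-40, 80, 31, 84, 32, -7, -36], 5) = -7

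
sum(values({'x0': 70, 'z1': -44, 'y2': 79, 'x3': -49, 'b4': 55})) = 70 + (-44) + 79 + (-49) + 55
= 111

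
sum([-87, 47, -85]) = (-87) + 47 + (-85)
= -125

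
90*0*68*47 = 0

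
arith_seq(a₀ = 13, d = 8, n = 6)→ [13, 21, 29, 37, 45, 53]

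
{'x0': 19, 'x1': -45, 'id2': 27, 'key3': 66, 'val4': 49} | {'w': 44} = {'x0': 19, 'x1': -45, 'id2': 27, 'key3': 66, 'val4': 49, 'w': 44}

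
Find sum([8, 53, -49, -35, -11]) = 8 + 53 + (-49) + (-35) + (-11)
= -34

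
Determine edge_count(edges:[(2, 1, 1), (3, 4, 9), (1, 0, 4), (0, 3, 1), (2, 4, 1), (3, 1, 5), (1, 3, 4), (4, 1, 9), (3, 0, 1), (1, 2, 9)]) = 10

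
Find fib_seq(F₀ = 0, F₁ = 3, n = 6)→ F_2 = F_1 + F_0 = 3
F_3 = F_2 + F_1 = 6
F_4 = F_3 + F_2 = 9
...
= [0, 3, 3, 6, 9, 15]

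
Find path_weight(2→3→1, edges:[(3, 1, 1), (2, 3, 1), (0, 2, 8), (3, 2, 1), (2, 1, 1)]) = w(2→3)=1 + w(3→1)=1
= 2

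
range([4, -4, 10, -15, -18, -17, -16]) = 28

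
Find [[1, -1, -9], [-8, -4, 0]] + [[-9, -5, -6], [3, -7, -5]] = [[-8, -6, -15], [-5, -11, -5]]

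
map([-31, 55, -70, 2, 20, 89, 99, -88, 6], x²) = (-31)²=961, (55)²=3025, (-70)²=4900, (2)²=4, (20)²=400, (89)²=7921, (99)²=9801, (-88)²=7744, (6)²=36
= [961, 3025, 4900, 4, 400, 7921, 9801, 7744, 36]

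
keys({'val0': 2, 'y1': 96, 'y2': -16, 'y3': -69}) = ['val0', 'y1', 'y2', 'y3']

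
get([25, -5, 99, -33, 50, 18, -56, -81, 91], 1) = -5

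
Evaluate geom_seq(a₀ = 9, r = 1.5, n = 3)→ [9.0, 13.5, 20.25]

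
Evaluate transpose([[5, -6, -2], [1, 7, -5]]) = [[5, 1], [-6, 7], [-2, -5]]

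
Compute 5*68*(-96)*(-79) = 2578560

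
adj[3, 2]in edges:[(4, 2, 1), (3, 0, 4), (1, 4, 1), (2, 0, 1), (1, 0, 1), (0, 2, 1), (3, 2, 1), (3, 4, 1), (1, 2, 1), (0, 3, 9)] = 1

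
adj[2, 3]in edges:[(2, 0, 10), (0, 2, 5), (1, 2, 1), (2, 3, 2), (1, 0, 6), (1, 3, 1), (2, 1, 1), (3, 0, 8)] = 2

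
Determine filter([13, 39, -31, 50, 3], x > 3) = keep x where x > 3: 13✓, 39✓, -31✗, 50✓, 3✗
= [13, 39, 50]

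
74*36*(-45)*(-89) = 10669320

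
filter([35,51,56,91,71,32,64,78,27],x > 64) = [91, 71, 78]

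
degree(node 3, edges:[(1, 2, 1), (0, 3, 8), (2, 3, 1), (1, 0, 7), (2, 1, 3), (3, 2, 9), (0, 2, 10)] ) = incident: (0,3), (2,3), (3,2)
= 3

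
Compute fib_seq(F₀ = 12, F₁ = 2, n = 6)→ F_2 = F_1 + F_0 = 14
F_3 = F_2 + F_1 = 16
F_4 = F_3 + F_2 = 30
...
= [12, 2, 14, 16, 30, 46]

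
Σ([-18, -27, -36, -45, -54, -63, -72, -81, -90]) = -486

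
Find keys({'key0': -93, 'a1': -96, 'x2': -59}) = ['key0', 'a1', 'x2']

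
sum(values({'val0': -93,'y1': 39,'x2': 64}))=10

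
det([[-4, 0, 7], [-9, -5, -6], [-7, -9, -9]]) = 358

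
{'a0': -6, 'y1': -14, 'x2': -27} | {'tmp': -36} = {'a0': -6, 'y1': -14, 'x2': -27, 'tmp': -36}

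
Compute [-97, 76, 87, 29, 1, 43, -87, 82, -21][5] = 43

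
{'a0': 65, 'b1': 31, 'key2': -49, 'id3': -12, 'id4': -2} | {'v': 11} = {'a0': 65, 'b1': 31, 'key2': -49, 'id3': -12, 'id4': -2, 'v': 11}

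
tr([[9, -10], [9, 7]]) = diagonal: 9 + 7
= 16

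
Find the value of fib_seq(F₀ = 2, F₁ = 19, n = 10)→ F_2 = F_1 + F_0 = 21
F_3 = F_2 + F_1 = 40
F_4 = F_3 + F_2 = 61
...
= [2, 19, 21, 40, 61, 101, 162, 263, 425, 688]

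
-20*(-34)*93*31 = 1960440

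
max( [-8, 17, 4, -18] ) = 17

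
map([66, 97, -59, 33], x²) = [4356, 9409, 3481, 1089]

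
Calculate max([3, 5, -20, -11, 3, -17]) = 5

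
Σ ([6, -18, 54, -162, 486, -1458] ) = -1092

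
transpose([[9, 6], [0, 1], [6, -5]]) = [[9, 0, 6], [6, 1, -5]]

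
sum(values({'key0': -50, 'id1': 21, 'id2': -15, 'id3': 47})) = 3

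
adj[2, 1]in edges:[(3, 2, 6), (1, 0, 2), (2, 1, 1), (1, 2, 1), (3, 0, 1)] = 1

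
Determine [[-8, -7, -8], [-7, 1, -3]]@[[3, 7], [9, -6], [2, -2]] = [[-103, 2], [-18, -49]]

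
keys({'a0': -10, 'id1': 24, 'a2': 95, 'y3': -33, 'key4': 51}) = ['a0', 'id1', 'a2', 'y3', 'key4']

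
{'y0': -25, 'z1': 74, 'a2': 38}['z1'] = 74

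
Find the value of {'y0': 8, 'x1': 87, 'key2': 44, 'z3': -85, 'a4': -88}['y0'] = 8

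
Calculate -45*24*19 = -20520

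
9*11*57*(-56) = -316008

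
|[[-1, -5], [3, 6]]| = 9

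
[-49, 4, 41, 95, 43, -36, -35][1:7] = [4, 41, 95, 43, -36, -35]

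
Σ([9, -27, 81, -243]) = 9 + -27 + 81 + -243
= -180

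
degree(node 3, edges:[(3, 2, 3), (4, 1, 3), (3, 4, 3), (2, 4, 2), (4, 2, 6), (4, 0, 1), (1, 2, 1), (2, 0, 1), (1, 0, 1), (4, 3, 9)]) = incident: (3,2), (3,4), (4,3)
= 3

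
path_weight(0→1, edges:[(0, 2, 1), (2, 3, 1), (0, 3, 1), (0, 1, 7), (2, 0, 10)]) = w(0→1)=7
= 7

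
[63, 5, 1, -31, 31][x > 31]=keep x where x > 31: 63✓, 5✗, 1✗, -31✗, 31✗
= [63]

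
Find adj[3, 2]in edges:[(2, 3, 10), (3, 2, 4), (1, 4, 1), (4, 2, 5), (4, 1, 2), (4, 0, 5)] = 4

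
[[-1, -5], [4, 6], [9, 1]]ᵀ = [[-1, 4, 9], [-5, 6, 1]]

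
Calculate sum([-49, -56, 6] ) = -99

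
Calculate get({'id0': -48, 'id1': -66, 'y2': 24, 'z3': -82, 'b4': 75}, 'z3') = -82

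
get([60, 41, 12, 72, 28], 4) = 28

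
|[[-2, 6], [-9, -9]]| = (-2)*(-9) - (6)*(-9)
= 72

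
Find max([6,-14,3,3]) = 6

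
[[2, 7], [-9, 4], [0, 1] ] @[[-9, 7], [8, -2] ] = [[38, 0], [113, -71], [8, -2]]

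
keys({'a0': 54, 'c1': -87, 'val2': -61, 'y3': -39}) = ['a0', 'c1', 'val2', 'y3']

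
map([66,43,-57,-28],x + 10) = 66+10=76, 43+10=53, -57+10=-47, -28+10=-18
= [76, 53, -47, -18]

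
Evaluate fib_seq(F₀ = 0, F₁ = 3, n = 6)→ F_2 = F_1 + F_0 = 3
F_3 = F_2 + F_1 = 6
F_4 = F_3 + F_2 = 9
...
= [0, 3, 3, 6, 9, 15]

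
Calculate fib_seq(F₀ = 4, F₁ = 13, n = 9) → F_2 = F_1 + F_0 = 17
F_3 = F_2 + F_1 = 30
F_4 = F_3 + F_2 = 47
...
= [4, 13, 17, 30, 47, 77, 124, 201, 325]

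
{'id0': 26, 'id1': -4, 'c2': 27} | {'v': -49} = {'id0': 26, 'id1': -4, 'c2': 27, 'v': -49}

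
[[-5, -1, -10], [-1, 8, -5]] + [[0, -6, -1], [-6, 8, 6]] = [[-5, -7, -11], [-7, 16, 1]]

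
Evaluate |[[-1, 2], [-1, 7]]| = (-1)*(7) - (2)*(-1)
= -5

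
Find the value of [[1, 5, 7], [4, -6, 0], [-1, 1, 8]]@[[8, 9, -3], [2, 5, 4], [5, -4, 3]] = C[0][0] = (1)*(8) + (5)*(2) + (7)*(5) = 53
C[0][1] = (1)*(9) + (5)*(5) + (7)*(-4) = 6
C[0][2] = (1)*(-3) + (5)*(4) + (7)*(3) = 38
C[1][0] = (4)*(8) + (-6)*(2) + (0)*(5) = 20
C[1][1] = (4)*(9) + (-6)*(5) + (0)*(-4) = 6
C[1][2] = (4)*(-3) + (-6)*(4) + (0)*(3) = -36
... (3 more cells)
= [[53, 6, 38], [20, 6, -36], [34, -36, 31]]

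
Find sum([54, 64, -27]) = 54 + 64 + (-27)
= 91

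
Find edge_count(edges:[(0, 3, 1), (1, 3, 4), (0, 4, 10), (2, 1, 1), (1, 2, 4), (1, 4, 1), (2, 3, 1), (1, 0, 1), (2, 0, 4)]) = 9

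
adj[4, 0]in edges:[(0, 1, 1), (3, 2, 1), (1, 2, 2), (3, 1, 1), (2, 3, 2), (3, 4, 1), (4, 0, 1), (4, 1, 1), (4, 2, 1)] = 1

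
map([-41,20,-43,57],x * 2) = -41*2=-82, 20*2=40, -43*2=-86, 57*2=114
= [-82, 40, -86, 114]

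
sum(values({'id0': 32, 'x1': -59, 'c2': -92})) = -119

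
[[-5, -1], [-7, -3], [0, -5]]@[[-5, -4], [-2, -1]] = [[27, 21], [41, 31], [10, 5]]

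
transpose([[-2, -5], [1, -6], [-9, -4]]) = [[-2, 1, -9], [-5, -6, -4]]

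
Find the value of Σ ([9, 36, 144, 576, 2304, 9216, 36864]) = 9 + 36 + 144 + 576 + 2304 + 9216 + 36864
= 49149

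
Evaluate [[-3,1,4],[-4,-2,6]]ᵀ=[[-3, -4], [1, -2], [4, 6]]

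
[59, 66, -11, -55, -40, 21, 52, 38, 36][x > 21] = [59, 66, 52, 38, 36]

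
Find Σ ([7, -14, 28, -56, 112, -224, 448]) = 7 + -14 + 28 + -56 + 112 + -224 + 448
= 301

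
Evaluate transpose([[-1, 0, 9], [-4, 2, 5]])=[[-1, -4], [0, 2], [9, 5]]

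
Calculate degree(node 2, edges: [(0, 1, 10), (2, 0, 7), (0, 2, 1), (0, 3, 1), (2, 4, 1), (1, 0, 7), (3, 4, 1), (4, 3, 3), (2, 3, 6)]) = incident: (2,0), (0,2), (2,4), (2,3)
= 4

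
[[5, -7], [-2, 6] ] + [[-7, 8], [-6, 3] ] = [[-2, 1], [-8, 9]]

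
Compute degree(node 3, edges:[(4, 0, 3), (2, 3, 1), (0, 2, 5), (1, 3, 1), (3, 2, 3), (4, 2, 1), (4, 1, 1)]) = incident: (2,3), (1,3), (3,2)
= 3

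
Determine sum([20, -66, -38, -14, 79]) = -19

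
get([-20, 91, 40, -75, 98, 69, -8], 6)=-8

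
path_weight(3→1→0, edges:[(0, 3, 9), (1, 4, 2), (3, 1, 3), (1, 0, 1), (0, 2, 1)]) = w(3→1)=3 + w(1→0)=1
= 4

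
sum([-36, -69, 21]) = (-36) + (-69) + 21
= -84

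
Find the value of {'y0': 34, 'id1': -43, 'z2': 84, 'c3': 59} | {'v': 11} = {'y0': 34, 'id1': -43, 'z2': 84, 'c3': 59, 'v': 11}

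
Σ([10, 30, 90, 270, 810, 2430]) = 3640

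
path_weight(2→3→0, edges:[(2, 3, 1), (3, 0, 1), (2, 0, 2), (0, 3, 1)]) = w(2→3)=1 + w(3→0)=1
= 2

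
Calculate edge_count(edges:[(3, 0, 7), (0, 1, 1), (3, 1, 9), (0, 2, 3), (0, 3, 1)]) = 5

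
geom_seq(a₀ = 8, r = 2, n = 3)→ [8, 16, 32]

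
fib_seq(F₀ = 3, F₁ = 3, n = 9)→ F_2 = F_1 + F_0 = 6
F_3 = F_2 + F_1 = 9
F_4 = F_3 + F_2 = 15
...
= [3, 3, 6, 9, 15, 24, 39, 63, 102]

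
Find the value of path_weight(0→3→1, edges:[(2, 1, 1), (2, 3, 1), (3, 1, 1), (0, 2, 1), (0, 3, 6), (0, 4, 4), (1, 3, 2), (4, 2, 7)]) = 7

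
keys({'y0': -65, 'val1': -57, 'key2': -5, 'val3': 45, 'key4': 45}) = ['y0', 'val1', 'key2', 'val3', 'key4']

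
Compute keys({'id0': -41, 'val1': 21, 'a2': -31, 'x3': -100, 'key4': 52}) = ['id0', 'val1', 'a2', 'x3', 'key4']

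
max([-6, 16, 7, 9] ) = 16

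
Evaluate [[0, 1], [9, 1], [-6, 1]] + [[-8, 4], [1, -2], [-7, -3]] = [[-8, 5], [10, -1], [-13, -2]]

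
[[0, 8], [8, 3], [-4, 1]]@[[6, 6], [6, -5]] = [[48, -40], [66, 33], [-18, -29]]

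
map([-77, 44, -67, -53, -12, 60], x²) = (-77)²=5929, (44)²=1936, (-67)²=4489, (-53)²=2809, (-12)²=144, (60)²=3600
= [5929, 1936, 4489, 2809, 144, 3600]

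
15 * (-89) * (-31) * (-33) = -1365705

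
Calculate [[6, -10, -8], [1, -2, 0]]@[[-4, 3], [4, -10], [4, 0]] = C[0][0] = (6)*(-4) + (-10)*(4) + (-8)*(4) = -96
C[0][1] = (6)*(3) + (-10)*(-10) + (-8)*(0) = 118
C[1][0] = (1)*(-4) + (-2)*(4) + (0)*(4) = -12
C[1][1] = (1)*(3) + (-2)*(-10) + (0)*(0) = 23
= [[-96, 118], [-12, 23]]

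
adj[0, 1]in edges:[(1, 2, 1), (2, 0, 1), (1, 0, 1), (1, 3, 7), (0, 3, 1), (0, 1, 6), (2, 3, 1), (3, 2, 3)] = 6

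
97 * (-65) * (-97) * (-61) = -37306685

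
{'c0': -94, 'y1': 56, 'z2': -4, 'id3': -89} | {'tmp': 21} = {'c0': -94, 'y1': 56, 'z2': -4, 'id3': -89, 'tmp': 21}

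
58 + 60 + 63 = 181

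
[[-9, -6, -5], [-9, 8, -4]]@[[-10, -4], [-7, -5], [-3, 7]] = C[0][0] = (-9)*(-10) + (-6)*(-7) + (-5)*(-3) = 147
C[0][1] = (-9)*(-4) + (-6)*(-5) + (-5)*(7) = 31
C[1][0] = (-9)*(-10) + (8)*(-7) + (-4)*(-3) = 46
C[1][1] = (-9)*(-4) + (8)*(-5) + (-4)*(7) = -32
= [[147, 31], [46, -32]]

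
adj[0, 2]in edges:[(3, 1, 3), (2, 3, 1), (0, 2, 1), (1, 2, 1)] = 1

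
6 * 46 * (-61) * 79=-1330044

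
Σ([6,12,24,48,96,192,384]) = 6 + 12 + 24 + 48 + 96 + 192 + 384
= 762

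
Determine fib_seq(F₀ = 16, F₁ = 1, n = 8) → [16, 1, 17, 18, 35, 53, 88, 141]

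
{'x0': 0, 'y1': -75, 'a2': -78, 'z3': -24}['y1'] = -75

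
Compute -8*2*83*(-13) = 17264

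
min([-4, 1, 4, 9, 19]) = -4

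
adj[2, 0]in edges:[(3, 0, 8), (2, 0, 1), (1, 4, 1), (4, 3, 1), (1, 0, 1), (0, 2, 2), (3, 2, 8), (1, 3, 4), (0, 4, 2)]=1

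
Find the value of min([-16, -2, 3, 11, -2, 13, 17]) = -16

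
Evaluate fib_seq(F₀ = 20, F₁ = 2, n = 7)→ F_2 = F_1 + F_0 = 22
F_3 = F_2 + F_1 = 24
F_4 = F_3 + F_2 = 46
...
= [20, 2, 22, 24, 46, 70, 116]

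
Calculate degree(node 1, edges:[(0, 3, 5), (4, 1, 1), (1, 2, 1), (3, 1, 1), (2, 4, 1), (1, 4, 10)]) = incident: (4,1), (1,2), (3,1), (1,4)
= 4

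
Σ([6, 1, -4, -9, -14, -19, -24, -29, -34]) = 6 + 1 + (-4) + (-9) + (-14) + (-19) + (-24) + (-29) + (-34)
= -126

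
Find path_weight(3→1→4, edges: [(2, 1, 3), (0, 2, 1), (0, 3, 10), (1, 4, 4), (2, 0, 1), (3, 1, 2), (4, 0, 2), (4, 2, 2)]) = w(3→1)=2 + w(1→4)=4
= 6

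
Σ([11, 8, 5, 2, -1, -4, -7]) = 11 + 8 + 5 + 2 + (-1) + (-4) + (-7)
= 14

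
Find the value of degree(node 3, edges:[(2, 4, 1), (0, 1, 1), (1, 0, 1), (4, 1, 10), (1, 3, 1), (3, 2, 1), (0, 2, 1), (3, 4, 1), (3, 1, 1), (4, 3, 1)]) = incident: (1,3), (3,2), (3,4), (3,1), (4,3)
= 5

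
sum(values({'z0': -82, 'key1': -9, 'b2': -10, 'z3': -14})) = -115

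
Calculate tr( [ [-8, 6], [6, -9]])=diagonal: (-8) + (-9)
= -17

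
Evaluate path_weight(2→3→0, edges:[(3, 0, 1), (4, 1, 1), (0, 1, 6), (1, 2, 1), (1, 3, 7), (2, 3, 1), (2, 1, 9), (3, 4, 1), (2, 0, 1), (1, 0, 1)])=2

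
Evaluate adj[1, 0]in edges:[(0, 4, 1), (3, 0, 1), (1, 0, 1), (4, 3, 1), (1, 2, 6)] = 1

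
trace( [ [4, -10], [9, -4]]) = 0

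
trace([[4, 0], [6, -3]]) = diagonal: 4 + (-3)
= 1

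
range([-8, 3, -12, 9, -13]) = 22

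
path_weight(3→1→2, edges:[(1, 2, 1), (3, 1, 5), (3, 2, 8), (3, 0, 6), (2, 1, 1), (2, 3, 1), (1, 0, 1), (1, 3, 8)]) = 6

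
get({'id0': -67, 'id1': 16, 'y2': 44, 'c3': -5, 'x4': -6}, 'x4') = -6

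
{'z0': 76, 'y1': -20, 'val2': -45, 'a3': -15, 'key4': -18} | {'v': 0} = {'z0': 76, 'y1': -20, 'val2': -45, 'a3': -15, 'key4': -18, 'v': 0}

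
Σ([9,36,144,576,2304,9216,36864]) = 9 + 36 + 144 + 576 + 2304 + 9216 + 36864
= 49149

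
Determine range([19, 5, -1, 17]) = 20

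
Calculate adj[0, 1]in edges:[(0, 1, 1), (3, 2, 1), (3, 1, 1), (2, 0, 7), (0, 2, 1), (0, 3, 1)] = 1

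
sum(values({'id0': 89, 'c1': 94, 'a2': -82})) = 89 + 94 + (-82)
= 101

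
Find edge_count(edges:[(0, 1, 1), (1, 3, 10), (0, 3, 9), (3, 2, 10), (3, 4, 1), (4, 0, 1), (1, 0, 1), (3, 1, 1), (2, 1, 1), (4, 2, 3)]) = 10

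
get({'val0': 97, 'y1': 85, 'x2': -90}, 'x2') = -90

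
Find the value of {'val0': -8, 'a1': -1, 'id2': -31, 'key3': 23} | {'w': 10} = {'val0': -8, 'a1': -1, 'id2': -31, 'key3': 23, 'w': 10}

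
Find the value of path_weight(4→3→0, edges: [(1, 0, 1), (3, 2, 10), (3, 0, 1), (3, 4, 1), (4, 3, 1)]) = w(4→3)=1 + w(3→0)=1
= 2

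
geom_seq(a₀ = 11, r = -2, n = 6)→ [11, -22, 44, -88, 176, -352]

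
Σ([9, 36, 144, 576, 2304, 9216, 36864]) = 9 + 36 + 144 + 576 + 2304 + 9216 + 36864
= 49149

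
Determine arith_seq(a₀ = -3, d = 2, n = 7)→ [-3, -1, 1, 3, 5, 7, 9]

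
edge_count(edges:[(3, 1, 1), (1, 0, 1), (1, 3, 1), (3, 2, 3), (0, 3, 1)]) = 5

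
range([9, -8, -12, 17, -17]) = 34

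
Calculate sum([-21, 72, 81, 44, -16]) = 160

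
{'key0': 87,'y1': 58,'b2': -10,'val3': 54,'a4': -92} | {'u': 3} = {'key0': 87, 'y1': 58, 'b2': -10, 'val3': 54, 'a4': -92, 'u': 3}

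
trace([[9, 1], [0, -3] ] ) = diagonal: 9 + (-3)
= 6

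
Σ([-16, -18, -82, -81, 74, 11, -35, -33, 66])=-114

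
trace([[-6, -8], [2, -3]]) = -9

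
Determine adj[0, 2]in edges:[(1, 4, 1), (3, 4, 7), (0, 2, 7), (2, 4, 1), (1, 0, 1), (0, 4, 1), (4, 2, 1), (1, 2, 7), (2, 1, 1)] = 7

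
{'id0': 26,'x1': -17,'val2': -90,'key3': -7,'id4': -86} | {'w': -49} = {'id0': 26, 'x1': -17, 'val2': -90, 'key3': -7, 'id4': -86, 'w': -49}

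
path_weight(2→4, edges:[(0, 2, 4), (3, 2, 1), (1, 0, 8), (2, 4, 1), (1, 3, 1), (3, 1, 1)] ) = w(2→4)=1
= 1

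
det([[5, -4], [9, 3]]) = (5)*(3) - (-4)*(9)
= 51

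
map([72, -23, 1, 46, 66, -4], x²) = (72)²=5184, (-23)²=529, (1)²=1, (46)²=2116, (66)²=4356, (-4)²=16
= [5184, 529, 1, 2116, 4356, 16]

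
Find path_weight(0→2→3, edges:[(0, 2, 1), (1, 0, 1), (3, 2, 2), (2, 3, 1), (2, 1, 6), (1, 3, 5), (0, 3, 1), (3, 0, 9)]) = 2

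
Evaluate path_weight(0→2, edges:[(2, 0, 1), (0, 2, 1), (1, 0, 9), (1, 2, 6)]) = w(0→2)=1
= 1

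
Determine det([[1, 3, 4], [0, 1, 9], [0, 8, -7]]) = -79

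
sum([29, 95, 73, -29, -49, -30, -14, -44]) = 29 + 95 + 73 + (-29) + (-49) + (-30) + (-14) + (-44)
= 31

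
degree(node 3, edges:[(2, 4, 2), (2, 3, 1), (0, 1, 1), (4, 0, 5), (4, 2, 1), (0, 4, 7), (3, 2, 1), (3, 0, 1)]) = incident: (2,3), (3,2), (3,0)
= 3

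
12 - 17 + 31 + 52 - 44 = 34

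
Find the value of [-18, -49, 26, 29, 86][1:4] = [-49, 26, 29]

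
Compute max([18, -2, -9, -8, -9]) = 18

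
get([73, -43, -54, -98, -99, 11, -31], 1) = -43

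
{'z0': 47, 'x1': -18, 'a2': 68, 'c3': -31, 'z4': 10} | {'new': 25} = {'z0': 47, 'x1': -18, 'a2': 68, 'c3': -31, 'z4': 10, 'new': 25}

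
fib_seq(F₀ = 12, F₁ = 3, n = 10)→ F_2 = F_1 + F_0 = 15
F_3 = F_2 + F_1 = 18
F_4 = F_3 + F_2 = 33
...
= [12, 3, 15, 18, 33, 51, 84, 135, 219, 354]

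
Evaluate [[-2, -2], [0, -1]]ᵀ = [[-2, 0], [-2, -1]]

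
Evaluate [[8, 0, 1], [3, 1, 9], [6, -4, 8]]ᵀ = [[8, 3, 6], [0, 1, -4], [1, 9, 8]]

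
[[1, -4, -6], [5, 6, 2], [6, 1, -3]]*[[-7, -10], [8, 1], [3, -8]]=[[-57, 34], [19, -60], [-43, -35]]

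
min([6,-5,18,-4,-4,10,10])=-5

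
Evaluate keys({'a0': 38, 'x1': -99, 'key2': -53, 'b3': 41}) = ['a0', 'x1', 'key2', 'b3']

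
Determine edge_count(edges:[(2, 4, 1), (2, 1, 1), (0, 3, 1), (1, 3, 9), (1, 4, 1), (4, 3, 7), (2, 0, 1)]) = 7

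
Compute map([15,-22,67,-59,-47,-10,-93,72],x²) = (15)²=225, (-22)²=484, (67)²=4489, (-59)²=3481, (-47)²=2209, (-10)²=100, (-93)²=8649, (72)²=5184
= [225, 484, 4489, 3481, 2209, 100, 8649, 5184]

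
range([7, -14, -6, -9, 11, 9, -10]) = 25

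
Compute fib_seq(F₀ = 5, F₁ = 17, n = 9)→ F_2 = F_1 + F_0 = 22
F_3 = F_2 + F_1 = 39
F_4 = F_3 + F_2 = 61
...
= [5, 17, 22, 39, 61, 100, 161, 261, 422]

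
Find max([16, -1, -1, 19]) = 19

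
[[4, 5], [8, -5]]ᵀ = [[4, 8], [5, -5]]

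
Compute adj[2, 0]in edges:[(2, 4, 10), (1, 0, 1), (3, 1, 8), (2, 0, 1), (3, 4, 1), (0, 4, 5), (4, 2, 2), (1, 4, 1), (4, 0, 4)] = 1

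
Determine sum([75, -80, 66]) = 61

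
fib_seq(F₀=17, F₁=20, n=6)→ [17, 20, 37, 57, 94, 151]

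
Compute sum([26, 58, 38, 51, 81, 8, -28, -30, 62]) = 266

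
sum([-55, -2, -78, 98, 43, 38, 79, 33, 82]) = (-55) + (-2) + (-78) + 98 + 43 + 38 + 79 + 33 + 82
= 238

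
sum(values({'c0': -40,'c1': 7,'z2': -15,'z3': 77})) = (-40) + 7 + (-15) + 77
= 29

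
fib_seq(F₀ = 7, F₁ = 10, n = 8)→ F_2 = F_1 + F_0 = 17
F_3 = F_2 + F_1 = 27
F_4 = F_3 + F_2 = 44
...
= [7, 10, 17, 27, 44, 71, 115, 186]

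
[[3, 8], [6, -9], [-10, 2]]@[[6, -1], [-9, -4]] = [[-54, -35], [117, 30], [-78, 2]]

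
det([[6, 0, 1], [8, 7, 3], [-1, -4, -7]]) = (1)*(6)*det([[7, 3], [-4, -7]]) + (-1)*(0)*det([[8, 3], [-1, -7]]) + (1)*(1)*det([[8, 7], [-1, -4]])
= -222 + 0 + -25
= -247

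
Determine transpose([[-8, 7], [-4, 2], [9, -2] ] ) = [[-8, -4, 9], [7, 2, -2]]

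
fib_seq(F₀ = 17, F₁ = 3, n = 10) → F_2 = F_1 + F_0 = 20
F_3 = F_2 + F_1 = 23
F_4 = F_3 + F_2 = 43
...
= [17, 3, 20, 23, 43, 66, 109, 175, 284, 459]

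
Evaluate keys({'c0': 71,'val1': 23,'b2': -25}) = ['c0', 'val1', 'b2']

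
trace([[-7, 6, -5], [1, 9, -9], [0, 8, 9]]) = diagonal: (-7) + 9 + 9
= 11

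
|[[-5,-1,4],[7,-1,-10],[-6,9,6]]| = (1)*(-5)*det([[-1, -10], [9, 6]]) + (-1)*(-1)*det([[7, -10], [-6, 6]]) + (1)*(4)*det([[7, -1], [-6, 9]])
= -420 + -18 + 228
= -210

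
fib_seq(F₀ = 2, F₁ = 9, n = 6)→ [2, 9, 11, 20, 31, 51]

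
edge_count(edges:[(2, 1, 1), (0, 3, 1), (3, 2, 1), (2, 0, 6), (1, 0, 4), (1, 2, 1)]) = 6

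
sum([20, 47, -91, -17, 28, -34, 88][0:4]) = -41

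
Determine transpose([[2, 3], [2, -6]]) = [[2, 2], [3, -6]]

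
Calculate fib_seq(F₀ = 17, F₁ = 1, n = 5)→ [17, 1, 18, 19, 37]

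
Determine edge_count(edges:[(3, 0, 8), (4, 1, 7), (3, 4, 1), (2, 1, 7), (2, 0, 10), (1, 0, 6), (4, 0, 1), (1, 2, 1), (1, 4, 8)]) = 9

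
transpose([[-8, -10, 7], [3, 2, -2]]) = [[-8, 3], [-10, 2], [7, -2]]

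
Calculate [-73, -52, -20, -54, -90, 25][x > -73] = keep x where x > -73: -73✗, -52✓, -20✓, -54✓, -90✗, 25✓
= [-52, -20, -54, 25]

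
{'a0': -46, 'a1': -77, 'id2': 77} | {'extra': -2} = {'a0': -46, 'a1': -77, 'id2': 77, 'extra': -2}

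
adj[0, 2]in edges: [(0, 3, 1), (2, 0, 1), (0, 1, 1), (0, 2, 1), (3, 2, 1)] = 1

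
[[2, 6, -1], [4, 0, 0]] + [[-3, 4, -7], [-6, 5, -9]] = [[-1, 10, -8], [-2, 5, -9]]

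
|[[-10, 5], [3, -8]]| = (-10)*(-8) - (5)*(3)
= 65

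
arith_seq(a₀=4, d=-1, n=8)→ [4, 3, 2, 1, 0, -1, -2, -3]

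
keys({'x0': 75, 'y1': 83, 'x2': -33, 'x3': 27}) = ['x0', 'y1', 'x2', 'x3']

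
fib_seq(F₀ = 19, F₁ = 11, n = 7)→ [19, 11, 30, 41, 71, 112, 183]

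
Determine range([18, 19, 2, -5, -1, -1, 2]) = 24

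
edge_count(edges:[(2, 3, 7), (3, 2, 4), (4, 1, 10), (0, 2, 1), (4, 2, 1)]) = 5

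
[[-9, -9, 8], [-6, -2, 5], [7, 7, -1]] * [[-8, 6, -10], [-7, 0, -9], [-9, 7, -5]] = [[63, 2, 131], [17, -1, 53], [-96, 35, -128]]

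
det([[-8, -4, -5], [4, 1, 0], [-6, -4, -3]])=(1)*(-8)*det([[1, 0], [-4, -3]]) + (-1)*(-4)*det([[4, 0], [-6, -3]]) + (1)*(-5)*det([[4, 1], [-6, -4]])
= 24 + -48 + 50
= 26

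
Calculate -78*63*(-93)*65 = 29705130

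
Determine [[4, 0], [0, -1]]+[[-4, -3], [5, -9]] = [[0, -3], [5, -10]]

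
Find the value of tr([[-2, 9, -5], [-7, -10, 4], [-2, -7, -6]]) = diagonal: (-2) + (-10) + (-6)
= -18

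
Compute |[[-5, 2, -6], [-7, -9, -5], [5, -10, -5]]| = -785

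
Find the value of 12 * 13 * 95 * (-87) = -1289340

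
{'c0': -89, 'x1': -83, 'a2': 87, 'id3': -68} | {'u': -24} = {'c0': -89, 'x1': -83, 'a2': 87, 'id3': -68, 'u': -24}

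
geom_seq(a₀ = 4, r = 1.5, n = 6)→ a_0 = 4*1.5^0 = 4.0
a_1 = 4*1.5^1 = 6.0
a_2 = 4*1.5^2 = 9.0
...
= [4.0, 6.0, 9.0, 13.5, 20.25, 30.375]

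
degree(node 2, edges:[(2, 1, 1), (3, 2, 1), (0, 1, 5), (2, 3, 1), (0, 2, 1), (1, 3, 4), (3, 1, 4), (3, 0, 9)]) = incident: (2,1), (3,2), (2,3), (0,2)
= 4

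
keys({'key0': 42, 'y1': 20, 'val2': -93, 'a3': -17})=['key0', 'y1', 'val2', 'a3']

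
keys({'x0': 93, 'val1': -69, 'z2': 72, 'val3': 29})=['x0', 'val1', 'z2', 'val3']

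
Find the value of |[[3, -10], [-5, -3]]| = -59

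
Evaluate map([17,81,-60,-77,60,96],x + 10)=17+10=27, 81+10=91, -60+10=-50, -77+10=-67, 60+10=70, 96+10=106
= [27, 91, -50, -67, 70, 106]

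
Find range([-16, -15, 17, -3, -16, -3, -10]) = 33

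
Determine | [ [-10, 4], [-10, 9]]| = (-10)*(9) - (4)*(-10)
= -50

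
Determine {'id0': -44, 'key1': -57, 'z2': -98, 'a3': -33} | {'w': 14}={'id0': -44, 'key1': -57, 'z2': -98, 'a3': -33, 'w': 14}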